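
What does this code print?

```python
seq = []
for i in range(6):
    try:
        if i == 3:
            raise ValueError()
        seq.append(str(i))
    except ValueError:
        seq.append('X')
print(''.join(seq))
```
012X45

Exception on i=3 caught, loop continues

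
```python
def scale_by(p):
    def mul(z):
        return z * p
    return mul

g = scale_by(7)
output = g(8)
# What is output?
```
56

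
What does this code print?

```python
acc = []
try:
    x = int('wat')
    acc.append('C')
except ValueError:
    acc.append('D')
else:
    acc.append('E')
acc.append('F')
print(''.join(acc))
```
DF

else block skipped when exception is caught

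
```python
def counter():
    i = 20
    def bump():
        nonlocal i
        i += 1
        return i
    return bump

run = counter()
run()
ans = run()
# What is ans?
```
22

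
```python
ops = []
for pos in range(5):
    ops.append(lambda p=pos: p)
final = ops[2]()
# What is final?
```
2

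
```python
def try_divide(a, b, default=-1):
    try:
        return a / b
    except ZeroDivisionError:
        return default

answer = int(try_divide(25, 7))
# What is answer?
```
3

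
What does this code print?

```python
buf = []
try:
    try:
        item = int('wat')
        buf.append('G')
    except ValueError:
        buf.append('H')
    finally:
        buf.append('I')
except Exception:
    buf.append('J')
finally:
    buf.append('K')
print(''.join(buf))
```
HIK

Both finally blocks run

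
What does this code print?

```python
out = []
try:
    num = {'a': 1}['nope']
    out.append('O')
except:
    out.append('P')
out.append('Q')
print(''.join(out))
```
PQ

Exception raised in try, caught by bare except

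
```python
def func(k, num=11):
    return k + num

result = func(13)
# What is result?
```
24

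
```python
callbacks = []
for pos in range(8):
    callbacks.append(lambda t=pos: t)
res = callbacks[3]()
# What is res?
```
3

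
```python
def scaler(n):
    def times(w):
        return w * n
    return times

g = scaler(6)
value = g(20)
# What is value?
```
120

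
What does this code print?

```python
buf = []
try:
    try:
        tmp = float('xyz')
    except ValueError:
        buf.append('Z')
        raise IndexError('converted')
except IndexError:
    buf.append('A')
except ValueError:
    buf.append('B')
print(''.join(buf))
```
ZA

New IndexError raised, caught by outer IndexError handler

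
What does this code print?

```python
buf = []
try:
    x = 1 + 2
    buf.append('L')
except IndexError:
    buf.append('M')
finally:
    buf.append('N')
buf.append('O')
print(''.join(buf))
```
LNO

finally runs after normal execution too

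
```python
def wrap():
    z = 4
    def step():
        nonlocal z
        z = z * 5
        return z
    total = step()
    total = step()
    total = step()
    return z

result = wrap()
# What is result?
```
500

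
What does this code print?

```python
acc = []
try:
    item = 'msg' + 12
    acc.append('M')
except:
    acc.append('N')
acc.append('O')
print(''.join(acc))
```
NO

Exception raised in try, caught by bare except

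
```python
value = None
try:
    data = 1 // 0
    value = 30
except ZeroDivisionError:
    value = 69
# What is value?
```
69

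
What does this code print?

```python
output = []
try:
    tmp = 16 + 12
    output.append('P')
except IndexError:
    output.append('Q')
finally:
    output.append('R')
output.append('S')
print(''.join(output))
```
PRS

finally runs after normal execution too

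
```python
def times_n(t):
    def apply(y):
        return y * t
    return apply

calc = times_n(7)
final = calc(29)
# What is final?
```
203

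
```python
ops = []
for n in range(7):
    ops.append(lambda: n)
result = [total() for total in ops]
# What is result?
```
[6, 6, 6, 6, 6, 6, 6]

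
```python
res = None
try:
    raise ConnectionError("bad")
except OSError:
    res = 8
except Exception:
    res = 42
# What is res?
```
8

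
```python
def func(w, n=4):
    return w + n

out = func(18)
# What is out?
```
22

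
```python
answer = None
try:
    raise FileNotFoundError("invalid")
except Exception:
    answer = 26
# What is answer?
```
26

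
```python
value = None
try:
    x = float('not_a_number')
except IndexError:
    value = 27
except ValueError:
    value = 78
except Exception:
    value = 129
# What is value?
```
78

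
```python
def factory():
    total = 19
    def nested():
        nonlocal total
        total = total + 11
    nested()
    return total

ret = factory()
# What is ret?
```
30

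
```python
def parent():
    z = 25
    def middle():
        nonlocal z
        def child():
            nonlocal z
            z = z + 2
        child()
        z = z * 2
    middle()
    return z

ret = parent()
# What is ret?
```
54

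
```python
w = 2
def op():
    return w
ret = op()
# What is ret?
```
2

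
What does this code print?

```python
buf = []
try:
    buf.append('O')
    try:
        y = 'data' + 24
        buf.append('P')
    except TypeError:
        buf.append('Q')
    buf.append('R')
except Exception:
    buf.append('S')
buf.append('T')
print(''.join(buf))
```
OQRT

Inner exception caught by inner handler, outer continues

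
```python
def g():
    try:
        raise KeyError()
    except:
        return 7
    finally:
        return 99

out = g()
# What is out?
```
99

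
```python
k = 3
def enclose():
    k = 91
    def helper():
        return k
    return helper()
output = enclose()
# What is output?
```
91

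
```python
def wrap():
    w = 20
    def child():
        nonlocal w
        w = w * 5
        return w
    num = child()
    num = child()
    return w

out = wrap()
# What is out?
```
500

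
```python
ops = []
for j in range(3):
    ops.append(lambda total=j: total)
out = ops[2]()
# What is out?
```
2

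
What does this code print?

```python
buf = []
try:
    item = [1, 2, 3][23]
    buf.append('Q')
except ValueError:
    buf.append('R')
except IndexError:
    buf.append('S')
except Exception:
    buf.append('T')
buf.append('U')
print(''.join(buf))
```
SU

IndexError matches before generic Exception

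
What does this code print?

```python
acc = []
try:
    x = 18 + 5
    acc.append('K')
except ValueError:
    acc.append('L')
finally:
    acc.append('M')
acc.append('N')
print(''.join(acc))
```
KMN

finally runs after normal execution too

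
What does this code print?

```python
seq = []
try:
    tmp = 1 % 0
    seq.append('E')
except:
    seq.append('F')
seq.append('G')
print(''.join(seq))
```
FG

Exception raised in try, caught by bare except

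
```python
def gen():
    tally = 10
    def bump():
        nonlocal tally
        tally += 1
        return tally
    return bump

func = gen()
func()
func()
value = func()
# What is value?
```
13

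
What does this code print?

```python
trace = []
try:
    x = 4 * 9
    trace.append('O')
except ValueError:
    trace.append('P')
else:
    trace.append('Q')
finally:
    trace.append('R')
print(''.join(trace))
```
OQR

else runs before finally when no exception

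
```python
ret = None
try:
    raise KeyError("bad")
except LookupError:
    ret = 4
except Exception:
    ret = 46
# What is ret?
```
4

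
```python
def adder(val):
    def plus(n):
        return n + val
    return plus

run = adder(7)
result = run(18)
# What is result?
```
25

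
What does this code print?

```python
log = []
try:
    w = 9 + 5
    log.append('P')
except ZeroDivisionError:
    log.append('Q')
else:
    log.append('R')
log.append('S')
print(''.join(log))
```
PRS

else block runs when no exception occurs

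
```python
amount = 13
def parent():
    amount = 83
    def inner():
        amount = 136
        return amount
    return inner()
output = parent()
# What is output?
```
136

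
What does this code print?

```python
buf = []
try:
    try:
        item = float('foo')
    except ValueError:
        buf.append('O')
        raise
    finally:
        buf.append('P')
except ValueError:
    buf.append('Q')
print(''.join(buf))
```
OPQ

finally runs before re-raised exception propagates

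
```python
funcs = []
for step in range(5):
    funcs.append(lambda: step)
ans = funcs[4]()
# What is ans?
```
4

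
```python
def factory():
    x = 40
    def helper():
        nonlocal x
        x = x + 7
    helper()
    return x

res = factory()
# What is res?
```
47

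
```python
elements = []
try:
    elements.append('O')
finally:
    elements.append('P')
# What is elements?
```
['O', 'P']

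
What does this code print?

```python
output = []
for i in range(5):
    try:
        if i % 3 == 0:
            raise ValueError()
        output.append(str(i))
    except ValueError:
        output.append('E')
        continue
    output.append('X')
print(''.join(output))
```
E1X2XE4X

continue in except skips rest of loop body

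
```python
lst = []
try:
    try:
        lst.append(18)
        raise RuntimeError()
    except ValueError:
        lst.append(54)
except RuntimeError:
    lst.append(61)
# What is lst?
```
[18, 61]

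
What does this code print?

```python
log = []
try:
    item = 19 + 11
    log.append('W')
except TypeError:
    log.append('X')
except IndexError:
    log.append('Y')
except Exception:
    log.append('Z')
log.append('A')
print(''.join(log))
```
WA

No exception, try block completes normally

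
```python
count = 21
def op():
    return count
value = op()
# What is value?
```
21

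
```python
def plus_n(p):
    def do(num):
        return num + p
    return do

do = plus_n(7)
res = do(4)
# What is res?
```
11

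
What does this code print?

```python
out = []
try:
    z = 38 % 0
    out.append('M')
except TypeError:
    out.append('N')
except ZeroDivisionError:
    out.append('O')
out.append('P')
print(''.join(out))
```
OP

ZeroDivisionError is caught by its specific handler, not TypeError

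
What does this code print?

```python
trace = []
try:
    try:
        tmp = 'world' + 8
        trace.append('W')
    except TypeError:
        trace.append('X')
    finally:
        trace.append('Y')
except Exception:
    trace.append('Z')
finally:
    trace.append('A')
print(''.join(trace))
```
XYA

Both finally blocks run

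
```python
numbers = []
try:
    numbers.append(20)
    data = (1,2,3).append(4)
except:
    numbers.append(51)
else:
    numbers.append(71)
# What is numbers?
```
[20, 51]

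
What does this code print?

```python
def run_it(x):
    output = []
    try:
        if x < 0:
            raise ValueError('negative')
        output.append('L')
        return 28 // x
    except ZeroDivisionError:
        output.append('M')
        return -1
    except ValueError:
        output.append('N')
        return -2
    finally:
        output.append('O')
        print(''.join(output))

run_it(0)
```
LMO

x=0 causes ZeroDivisionError, caught, finally prints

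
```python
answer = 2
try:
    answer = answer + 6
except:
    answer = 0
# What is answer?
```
8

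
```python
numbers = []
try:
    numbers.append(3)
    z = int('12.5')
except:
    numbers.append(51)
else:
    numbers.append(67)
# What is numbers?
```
[3, 51]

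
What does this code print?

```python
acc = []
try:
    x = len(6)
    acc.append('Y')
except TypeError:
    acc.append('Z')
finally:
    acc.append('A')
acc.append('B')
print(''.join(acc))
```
ZAB

finally always runs, even after exception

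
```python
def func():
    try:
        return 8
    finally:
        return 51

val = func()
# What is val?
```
51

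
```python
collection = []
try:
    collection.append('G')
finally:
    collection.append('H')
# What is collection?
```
['G', 'H']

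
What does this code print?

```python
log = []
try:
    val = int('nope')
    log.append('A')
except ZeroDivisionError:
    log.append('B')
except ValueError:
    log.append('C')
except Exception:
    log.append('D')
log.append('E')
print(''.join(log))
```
CE

ValueError matches before generic Exception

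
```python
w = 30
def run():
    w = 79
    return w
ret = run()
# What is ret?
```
79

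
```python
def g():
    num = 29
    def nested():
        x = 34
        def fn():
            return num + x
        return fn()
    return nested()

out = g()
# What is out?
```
63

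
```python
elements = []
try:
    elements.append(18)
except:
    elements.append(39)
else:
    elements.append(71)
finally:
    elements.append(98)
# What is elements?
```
[18, 71, 98]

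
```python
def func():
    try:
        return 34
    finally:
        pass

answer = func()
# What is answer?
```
34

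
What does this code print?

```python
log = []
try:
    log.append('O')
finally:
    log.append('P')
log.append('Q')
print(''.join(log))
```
OPQ

try/finally without except, no exception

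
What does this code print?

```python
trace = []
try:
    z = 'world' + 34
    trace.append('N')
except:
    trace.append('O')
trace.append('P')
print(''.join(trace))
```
OP

Exception raised in try, caught by bare except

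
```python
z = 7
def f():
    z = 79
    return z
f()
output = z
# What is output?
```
7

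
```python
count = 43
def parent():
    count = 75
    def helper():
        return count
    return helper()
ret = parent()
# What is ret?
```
75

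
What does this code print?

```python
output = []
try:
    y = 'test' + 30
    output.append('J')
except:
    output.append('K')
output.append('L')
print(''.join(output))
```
KL

Exception raised in try, caught by bare except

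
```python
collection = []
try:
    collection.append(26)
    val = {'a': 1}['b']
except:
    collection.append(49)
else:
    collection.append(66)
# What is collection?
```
[26, 49]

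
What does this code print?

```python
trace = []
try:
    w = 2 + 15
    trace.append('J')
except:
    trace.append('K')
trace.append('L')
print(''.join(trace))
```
JL

No exception, try block completes normally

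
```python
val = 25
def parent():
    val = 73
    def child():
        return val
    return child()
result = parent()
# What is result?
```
73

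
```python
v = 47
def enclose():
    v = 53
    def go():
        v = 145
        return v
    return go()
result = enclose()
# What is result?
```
145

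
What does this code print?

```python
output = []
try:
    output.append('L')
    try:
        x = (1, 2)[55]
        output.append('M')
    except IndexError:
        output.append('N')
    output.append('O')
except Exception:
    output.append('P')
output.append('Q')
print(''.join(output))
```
LNOQ

Inner exception caught by inner handler, outer continues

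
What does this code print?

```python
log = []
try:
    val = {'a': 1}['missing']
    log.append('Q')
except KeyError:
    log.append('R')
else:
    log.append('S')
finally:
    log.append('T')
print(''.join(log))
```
RT

Exception: except runs, else skipped, finally runs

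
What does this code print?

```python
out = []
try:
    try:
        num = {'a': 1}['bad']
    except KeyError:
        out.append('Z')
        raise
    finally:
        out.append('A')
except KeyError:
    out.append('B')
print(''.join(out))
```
ZAB

finally runs before re-raised exception propagates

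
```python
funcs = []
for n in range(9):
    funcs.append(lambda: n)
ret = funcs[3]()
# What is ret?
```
8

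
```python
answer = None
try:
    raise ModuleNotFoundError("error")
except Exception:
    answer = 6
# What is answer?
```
6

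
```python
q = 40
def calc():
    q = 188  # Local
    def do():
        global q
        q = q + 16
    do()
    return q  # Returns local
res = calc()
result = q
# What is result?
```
56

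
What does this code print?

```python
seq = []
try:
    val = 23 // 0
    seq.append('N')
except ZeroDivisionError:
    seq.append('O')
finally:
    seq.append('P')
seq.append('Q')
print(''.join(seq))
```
OPQ

finally always runs, even after exception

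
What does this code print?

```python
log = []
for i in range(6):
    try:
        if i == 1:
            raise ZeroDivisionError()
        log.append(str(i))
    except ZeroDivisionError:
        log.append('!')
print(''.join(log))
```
0!2345

Exception on i=1 caught, loop continues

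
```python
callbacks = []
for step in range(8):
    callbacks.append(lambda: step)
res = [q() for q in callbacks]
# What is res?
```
[7, 7, 7, 7, 7, 7, 7, 7]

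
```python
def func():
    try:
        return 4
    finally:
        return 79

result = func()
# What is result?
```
79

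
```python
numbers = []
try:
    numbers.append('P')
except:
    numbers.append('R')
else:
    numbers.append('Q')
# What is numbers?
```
['P', 'Q']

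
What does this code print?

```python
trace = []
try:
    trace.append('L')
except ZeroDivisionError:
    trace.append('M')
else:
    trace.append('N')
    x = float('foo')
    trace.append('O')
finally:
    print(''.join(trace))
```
LN

Try succeeds, else appends 'N', ValueError in else is uncaught, finally prints before exception propagates ('O' never appended)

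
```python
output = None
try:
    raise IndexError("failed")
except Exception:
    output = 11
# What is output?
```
11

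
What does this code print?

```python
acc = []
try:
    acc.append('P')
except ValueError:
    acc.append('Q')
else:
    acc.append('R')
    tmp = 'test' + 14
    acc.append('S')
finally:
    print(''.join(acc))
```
PR

Try succeeds, else appends 'R', TypeError in else is uncaught, finally prints before exception propagates ('S' never appended)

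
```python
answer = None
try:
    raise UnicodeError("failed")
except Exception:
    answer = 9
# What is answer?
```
9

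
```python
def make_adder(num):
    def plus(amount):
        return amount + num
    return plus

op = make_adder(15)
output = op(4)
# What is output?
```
19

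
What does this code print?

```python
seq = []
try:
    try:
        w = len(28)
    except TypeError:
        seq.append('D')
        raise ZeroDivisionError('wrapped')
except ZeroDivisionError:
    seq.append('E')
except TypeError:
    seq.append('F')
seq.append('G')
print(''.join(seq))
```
DEG

ZeroDivisionError raised and caught, original TypeError not re-raised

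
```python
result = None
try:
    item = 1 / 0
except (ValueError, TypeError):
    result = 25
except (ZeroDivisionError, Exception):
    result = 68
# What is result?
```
68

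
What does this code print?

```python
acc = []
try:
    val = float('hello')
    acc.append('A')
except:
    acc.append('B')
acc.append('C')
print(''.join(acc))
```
BC

Exception raised in try, caught by bare except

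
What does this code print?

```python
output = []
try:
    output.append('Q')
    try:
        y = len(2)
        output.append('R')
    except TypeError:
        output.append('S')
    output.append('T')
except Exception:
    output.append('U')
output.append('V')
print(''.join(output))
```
QSTV

Inner exception caught by inner handler, outer continues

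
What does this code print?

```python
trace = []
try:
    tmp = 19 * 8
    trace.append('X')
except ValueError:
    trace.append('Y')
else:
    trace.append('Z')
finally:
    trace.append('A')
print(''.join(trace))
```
XZA

else runs before finally when no exception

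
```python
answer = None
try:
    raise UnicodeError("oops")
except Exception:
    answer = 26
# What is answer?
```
26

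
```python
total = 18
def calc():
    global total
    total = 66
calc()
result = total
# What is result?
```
66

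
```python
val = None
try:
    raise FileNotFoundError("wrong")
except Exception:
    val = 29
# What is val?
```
29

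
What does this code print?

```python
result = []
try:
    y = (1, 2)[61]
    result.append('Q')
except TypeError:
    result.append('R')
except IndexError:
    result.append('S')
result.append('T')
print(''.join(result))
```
ST

IndexError is caught by its specific handler, not TypeError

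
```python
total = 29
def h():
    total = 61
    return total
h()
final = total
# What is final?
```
29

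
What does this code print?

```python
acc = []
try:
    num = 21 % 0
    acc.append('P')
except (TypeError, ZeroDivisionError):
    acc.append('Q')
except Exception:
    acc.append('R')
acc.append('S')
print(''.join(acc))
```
QS

ZeroDivisionError matches tuple containing it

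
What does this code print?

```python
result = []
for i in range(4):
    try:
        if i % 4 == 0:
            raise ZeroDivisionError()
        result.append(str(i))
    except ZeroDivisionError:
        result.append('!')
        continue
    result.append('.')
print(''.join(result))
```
!1.2.3.

continue in except skips rest of loop body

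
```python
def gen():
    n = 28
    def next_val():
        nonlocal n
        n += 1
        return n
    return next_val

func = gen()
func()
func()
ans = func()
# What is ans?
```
31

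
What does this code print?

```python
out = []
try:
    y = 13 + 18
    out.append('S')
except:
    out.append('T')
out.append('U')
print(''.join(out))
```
SU

No exception, try block completes normally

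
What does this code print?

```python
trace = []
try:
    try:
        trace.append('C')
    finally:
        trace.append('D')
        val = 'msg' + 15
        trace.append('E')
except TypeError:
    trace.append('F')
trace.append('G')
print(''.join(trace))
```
CDFG

Exception in inner finally caught by outer except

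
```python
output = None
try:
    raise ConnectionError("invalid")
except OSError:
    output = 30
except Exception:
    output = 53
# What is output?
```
30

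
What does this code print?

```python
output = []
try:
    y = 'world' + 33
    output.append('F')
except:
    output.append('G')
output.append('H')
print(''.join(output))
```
GH

Exception raised in try, caught by bare except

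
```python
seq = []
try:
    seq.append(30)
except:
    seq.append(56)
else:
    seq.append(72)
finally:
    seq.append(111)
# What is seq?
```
[30, 72, 111]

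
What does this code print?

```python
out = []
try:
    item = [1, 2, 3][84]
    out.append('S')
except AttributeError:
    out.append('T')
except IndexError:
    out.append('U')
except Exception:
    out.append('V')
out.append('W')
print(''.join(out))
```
UW

IndexError matches before generic Exception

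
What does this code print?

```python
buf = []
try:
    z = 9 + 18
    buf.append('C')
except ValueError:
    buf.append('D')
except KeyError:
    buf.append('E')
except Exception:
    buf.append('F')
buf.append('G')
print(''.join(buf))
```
CG

No exception, try block completes normally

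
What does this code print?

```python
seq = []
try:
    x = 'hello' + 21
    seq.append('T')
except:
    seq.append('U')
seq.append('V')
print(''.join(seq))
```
UV

Exception raised in try, caught by bare except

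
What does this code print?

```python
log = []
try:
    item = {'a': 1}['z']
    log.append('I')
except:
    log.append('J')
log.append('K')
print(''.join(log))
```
JK

Exception raised in try, caught by bare except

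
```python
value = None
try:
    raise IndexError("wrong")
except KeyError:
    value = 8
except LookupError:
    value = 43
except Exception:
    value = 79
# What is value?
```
43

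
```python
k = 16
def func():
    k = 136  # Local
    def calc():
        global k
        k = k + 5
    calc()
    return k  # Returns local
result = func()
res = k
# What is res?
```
21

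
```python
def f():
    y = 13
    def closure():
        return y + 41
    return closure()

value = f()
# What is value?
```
54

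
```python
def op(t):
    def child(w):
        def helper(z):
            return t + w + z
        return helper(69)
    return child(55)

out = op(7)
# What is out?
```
131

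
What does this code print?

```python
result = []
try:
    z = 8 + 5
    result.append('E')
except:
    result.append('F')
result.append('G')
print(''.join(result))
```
EG

No exception, try block completes normally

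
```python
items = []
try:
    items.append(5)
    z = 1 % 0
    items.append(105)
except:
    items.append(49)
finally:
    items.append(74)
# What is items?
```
[5, 49, 74]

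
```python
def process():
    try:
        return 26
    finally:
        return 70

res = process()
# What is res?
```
70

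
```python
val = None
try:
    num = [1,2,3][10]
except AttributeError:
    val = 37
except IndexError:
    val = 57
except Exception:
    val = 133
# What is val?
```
57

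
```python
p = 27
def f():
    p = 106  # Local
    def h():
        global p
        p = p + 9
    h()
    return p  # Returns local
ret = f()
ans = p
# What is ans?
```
36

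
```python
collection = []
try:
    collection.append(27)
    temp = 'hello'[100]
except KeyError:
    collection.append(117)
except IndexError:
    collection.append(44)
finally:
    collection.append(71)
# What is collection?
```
[27, 44, 71]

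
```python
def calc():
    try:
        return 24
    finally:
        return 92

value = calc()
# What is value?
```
92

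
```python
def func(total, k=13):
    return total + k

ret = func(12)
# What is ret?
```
25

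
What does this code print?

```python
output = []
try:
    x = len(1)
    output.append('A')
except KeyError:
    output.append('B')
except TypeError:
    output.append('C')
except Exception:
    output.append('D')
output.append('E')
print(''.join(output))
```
CE

TypeError matches before generic Exception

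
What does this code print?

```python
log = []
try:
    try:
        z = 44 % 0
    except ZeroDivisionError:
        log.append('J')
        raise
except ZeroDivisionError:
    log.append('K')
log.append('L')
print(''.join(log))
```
JKL

raise without argument re-raises current exception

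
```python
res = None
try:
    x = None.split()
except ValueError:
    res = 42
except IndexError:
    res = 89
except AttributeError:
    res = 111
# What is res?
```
111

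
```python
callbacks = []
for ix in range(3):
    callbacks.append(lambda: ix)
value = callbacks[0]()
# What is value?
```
2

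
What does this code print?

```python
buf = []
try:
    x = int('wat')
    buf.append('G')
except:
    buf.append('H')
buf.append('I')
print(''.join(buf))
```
HI

Exception raised in try, caught by bare except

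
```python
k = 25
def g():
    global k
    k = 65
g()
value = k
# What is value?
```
65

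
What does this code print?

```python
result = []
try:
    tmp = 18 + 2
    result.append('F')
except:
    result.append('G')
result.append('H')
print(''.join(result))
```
FH

No exception, try block completes normally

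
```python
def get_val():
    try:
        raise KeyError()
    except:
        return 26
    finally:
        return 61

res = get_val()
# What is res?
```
61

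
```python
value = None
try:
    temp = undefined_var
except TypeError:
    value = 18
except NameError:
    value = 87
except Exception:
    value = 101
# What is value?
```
87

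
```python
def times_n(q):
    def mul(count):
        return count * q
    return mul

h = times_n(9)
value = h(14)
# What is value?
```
126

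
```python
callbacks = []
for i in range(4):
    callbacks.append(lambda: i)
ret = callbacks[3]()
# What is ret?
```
3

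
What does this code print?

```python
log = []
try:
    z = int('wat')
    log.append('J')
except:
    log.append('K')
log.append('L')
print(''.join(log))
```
KL

Exception raised in try, caught by bare except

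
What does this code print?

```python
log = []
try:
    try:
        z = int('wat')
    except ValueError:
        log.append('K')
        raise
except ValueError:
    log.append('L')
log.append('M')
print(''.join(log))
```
KLM

raise without argument re-raises current exception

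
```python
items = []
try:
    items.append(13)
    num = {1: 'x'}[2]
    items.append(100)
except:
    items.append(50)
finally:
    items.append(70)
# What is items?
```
[13, 50, 70]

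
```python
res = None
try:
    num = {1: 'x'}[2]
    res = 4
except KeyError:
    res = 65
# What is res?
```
65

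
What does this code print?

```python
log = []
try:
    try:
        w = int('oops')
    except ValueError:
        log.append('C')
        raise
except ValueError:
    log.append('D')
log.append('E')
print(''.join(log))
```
CDE

raise without argument re-raises current exception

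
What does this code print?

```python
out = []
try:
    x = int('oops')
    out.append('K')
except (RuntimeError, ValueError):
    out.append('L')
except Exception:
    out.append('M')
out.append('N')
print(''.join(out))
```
LN

ValueError matches tuple containing it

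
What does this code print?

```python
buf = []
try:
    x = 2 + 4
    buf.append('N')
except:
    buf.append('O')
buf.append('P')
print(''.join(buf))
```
NP

No exception, try block completes normally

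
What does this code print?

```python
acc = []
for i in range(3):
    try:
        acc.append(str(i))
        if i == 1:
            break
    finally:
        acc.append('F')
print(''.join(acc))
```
0F1F

finally runs even when breaking out of loop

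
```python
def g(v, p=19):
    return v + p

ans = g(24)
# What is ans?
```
43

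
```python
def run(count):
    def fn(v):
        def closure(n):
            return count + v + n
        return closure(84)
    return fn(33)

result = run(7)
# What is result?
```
124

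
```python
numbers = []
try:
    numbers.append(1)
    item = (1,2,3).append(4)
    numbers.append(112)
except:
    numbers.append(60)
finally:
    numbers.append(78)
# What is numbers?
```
[1, 60, 78]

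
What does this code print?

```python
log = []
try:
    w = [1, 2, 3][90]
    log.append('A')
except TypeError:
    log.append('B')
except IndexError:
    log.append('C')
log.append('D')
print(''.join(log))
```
CD

IndexError is caught by its specific handler, not TypeError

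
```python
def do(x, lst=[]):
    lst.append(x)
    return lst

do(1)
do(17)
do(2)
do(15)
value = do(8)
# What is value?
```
[1, 17, 2, 15, 8]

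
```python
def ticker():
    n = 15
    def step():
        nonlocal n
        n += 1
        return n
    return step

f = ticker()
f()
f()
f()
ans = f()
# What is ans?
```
19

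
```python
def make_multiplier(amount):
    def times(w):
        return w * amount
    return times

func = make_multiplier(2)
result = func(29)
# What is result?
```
58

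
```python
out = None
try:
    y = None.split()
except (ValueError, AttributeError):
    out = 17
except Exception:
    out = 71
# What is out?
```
17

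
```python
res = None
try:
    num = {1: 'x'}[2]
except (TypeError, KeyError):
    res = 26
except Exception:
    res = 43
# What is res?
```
26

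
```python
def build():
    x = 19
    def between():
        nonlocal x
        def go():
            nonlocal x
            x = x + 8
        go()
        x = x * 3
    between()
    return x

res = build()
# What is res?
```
81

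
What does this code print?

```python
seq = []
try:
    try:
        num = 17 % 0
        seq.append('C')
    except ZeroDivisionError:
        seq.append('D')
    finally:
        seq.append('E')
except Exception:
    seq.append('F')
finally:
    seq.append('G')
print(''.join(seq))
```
DEG

Both finally blocks run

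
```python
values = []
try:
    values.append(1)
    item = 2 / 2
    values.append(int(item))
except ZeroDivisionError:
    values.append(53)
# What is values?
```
[1, 1]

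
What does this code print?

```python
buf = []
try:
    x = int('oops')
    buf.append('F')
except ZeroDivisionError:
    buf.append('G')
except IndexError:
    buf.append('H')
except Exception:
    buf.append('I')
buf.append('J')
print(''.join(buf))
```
IJ

ValueError not specifically caught, falls to Exception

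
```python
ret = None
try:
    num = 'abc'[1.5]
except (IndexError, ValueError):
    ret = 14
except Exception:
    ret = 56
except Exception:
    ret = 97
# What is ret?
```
56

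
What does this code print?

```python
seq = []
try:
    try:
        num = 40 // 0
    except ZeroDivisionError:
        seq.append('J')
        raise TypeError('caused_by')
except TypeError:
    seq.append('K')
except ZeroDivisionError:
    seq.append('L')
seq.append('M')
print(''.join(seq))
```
JKM

TypeError raised and caught, original ZeroDivisionError not re-raised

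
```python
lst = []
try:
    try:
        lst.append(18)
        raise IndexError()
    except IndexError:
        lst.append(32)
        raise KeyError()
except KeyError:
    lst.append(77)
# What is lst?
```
[18, 32, 77]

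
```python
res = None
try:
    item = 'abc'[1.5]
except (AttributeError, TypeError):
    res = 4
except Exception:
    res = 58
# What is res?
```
4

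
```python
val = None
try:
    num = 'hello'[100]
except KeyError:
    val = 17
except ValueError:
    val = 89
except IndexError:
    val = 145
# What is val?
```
145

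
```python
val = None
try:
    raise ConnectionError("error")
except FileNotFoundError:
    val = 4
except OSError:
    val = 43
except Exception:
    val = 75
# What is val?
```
43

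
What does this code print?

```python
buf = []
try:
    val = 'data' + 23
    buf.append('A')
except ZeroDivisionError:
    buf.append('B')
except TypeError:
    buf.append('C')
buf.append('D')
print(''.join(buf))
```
CD

TypeError is caught by its specific handler, not ZeroDivisionError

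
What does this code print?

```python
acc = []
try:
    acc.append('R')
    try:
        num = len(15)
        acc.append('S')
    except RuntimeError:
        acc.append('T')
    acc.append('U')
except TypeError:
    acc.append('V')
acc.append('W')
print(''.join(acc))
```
RVW

Inner handler doesn't match, propagates to outer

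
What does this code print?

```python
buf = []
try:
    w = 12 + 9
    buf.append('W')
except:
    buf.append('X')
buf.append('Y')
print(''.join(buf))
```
WY

No exception, try block completes normally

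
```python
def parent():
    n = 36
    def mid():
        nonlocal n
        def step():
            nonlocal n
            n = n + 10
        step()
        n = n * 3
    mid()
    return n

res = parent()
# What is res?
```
138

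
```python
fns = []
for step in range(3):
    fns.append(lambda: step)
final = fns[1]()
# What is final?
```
2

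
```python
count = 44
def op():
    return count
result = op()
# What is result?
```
44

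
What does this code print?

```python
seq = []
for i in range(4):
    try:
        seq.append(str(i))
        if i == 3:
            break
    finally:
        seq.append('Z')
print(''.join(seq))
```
0Z1Z2Z3Z

finally runs even when breaking out of loop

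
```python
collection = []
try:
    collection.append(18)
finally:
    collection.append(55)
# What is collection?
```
[18, 55]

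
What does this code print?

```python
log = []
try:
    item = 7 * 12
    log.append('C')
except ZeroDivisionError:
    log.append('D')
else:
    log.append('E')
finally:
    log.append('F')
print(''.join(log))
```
CEF

else runs before finally when no exception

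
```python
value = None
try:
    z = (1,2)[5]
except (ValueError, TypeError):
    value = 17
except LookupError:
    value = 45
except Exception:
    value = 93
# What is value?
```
45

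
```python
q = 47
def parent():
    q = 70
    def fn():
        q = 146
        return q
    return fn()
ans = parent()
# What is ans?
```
146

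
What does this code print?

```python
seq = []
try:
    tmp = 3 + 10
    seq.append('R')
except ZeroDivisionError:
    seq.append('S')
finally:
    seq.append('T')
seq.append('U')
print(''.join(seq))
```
RTU

finally runs after normal execution too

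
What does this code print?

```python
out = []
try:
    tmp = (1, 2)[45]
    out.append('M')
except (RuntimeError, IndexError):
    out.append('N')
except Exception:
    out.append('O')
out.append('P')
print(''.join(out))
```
NP

IndexError matches tuple containing it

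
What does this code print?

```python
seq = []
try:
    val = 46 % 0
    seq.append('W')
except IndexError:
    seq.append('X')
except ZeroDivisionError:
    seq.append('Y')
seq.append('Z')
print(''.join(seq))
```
YZ

ZeroDivisionError is caught by its specific handler, not IndexError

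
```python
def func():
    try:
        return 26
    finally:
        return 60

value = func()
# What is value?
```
60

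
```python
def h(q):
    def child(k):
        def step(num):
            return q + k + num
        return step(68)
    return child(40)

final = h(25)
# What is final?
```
133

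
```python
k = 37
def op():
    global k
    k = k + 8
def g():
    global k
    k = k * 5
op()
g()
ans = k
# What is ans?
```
225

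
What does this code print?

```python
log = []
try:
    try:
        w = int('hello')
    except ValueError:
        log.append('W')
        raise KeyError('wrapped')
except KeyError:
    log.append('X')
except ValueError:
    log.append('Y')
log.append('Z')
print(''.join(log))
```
WXZ

KeyError raised and caught, original ValueError not re-raised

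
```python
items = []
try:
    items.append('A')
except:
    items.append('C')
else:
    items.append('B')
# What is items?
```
['A', 'B']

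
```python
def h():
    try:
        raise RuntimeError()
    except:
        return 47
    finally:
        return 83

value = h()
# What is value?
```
83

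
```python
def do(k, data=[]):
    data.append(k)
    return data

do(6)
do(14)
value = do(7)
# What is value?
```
[6, 14, 7]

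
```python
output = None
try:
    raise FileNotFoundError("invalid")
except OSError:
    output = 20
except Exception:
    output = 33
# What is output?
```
20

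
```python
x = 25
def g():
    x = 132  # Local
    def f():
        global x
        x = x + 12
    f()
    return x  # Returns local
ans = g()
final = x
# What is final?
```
37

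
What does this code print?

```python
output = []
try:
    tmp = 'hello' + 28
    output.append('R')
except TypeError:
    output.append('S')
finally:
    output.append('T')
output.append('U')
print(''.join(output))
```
STU

finally always runs, even after exception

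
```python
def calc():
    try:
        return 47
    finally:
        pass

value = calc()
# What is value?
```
47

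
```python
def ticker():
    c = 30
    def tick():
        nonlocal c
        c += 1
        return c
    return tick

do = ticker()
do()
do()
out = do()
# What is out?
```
33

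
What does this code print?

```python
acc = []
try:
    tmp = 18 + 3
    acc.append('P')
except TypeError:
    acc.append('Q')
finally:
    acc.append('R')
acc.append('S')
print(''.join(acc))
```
PRS

finally runs after normal execution too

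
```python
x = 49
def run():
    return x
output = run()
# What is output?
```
49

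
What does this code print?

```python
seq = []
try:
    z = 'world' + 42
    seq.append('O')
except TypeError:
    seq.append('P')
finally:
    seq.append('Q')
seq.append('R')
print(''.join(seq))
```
PQR

finally always runs, even after exception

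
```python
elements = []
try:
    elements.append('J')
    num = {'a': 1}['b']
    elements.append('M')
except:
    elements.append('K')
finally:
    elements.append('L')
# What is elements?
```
['J', 'K', 'L']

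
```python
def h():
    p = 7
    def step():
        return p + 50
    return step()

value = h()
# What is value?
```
57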